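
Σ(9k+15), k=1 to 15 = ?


Σ(9k+15) = 9·Σk + 15·n
= 9·120 + 15·15
= 1080 + 225 = 1305

Σ = 1305


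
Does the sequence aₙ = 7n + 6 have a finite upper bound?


aₙ = 7n + 6 → as n→∞, aₙ→∞
No finite upper bound exists
The sequence is UNBOUNDED

Unbounded (aₙ → ∞ as n → ∞)


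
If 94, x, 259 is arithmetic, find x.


AM = (94 + 259)/2 = 353/2 = 176.5

AM = 176.5


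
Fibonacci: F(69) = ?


Fibonacci sequence: 1, 1, 2, 3, 5, 8, 13, 21, 34, 55, 89, ...
F(69) = 117669030460994

F(69) = 117669030460994


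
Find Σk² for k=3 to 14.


Σₖ₌3^14 k² = Σₖ₌₁^14 k² − Σₖ₌₁^2 k²
= 14·15·29/6 − 2·3·5/6
= 1015 − 5 = 1010

Σk² = 1010


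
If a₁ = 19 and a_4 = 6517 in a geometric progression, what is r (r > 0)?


r^(n-1) = aₙ/a₁
r^3 = 6517/19 = 343
r = 343^(1/3)
= 7

r = 7


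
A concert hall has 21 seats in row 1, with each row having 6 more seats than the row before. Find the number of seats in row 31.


aₙ = a₁ + (n-1)d
= 21 + (31-1)×6
= 21 + 180
= 201

a_31 = 201


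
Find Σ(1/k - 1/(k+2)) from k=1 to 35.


Telescoping with gap 2: two head and two tail terms survive.
= (1 + 1/2) - (1/36 + 1/37)
= 3/2 - 1/36 - 1/37 = 1925/1332

Sum = 1925/1332


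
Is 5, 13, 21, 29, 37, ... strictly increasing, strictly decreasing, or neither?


Differences: 8, 8, 8, 8
All differences > 0 → strictly INCREASING

Monotonically increasing


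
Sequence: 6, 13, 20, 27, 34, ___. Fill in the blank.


Pattern: arithmetic (d=7)
Terms: 6, 13, 20, 27, 34
Next term = 41

Next term = 41


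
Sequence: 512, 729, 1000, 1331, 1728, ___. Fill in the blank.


Pattern: perfect cubes: n³
Terms: 512, 729, 1000, 1331, 1728
Next term = 2197

Next term = 2197


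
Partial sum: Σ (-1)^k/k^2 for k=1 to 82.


S = -1 + 1/4 - 1/9 + 1/16 - 1/25 + 1/36 - 1/49 + 1/64 ± ...
= -0.8224
(Full series converges to -π²/12 ≈ -0.8225)

S_82 = -0.8224


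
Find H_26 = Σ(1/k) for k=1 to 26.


H_26 = 1/1 + 1/2 + 1/3 + ... + 1/26
= 34395742267/8923714800
≈ 3.8544

H_26 = 34395742267/8923714800 ≈ 3.8544


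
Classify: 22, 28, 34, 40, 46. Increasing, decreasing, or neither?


Differences: 6, 6, 6, 6
All differences > 0 → strictly INCREASING

Monotonically increasing


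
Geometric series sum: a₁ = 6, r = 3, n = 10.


Sₙ = 6×(3^10 - 1)/(3 - 1)
= 6×(59049 - 1)/2
= 6×59048/2
= 177144

S_10 = 177144


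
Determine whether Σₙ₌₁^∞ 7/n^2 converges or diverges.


p-series test: Σ c/n^p converges if p > 1, diverges if p ≤ 1 (constant c > 0 doesn't affect convergence).
p = 2
2 > 1 → CONVERGES

Converges (p = 2 > 1)


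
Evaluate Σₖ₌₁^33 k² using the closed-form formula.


n = 33
n(n+1)(2n+1)/6 = 33×34×67/6
= 75174/6 = 12529

Σk² = 12529


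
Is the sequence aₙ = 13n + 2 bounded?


aₙ = 13n + 2 → as n→∞, aₙ→∞
No finite upper bound exists
The sequence is UNBOUNDED

Unbounded (aₙ → ∞ as n → ∞)


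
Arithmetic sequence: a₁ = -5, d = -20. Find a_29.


aₙ = a₁ + (n-1)d
= -5 + (29-1)×-20
= -5 - 560
= -565

a_29 = -565


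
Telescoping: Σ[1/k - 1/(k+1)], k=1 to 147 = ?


Telescoping: adjacent terms cancel.
= 1/1 - 1/148
= 1 - 1/148 = 147/148

Sum = 147/148


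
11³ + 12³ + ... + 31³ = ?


Σₖ₌11^31 k³ = [31·32/2]² − [10·11/2]²
= 246016 − 3025 = 242991

Σk³ = 242991


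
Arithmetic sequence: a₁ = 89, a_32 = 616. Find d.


d = (aₙ - a₁)/(n-1)
= (616 - 89)/(32-1)
= 527/31 = 17

d = 17


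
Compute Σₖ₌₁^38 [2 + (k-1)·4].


aₙ = 2 + (38-1)×4 = 150
Sₙ = n(a₁+aₙ)/2 = 38×(2+150)/2
= 38×152/2 = 2888

S_38 = 2888


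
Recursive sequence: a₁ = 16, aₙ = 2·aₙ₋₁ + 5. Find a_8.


Computing step by step:
a_1 = 16
a_2 = 37
a_3 = 79
a_4 = 163
a_5 = 331
a_6 = 667
a_7 = 1339
a_8 = 2683


a_8 = 2683


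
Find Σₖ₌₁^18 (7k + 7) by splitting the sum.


Σ(7k+7) = 7·Σk + 7·n
= 7·171 + 7·18
= 1197 + 126 = 1323

Σ = 1323


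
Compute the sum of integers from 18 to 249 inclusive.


Σₖ₌18^249 k = Σₖ₌₁^249 k − Σₖ₌₁^17 k
= 249·250/2 − 17·18/2
= 31125 − 153 = 30972

Σk = 30972


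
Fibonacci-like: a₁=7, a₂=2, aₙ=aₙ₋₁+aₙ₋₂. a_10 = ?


Computing iteratively: 7, 2, 9, 11, 20, 31, 51, 82, 133, 215
a_10 = 215

a_10 = 215


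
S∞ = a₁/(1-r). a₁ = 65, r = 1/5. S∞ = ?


S∞ = a₁/(1-r) = 65/(1 - 1/5)
= 65/(4/5)
= 325/4

S∞ = 325/4


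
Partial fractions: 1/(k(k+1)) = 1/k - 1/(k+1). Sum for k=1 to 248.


1/(k(k+1)) = 1/k - 1/(k+1) (partial fractions)
Telescoping: Σ = 1 - 1/249 = 248/249

Sum = 248/249


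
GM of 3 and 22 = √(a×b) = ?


GM = √(3×22) = √66 = 8.124

GM = 8.124


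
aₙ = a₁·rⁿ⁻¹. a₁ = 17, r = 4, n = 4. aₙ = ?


aₙ = a₁·r^(n-1)
= 17×4^3
= 17×64
= 1088

a_4 = 1088


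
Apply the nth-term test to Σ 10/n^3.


lim(n→∞) 10/n^3 = 0
lim aₙ = 0 → nth-term test is INCONCLUSIVE
(Need other tests; this is actually a convergent p-series with p=3 > 1)

Inconclusive (lim aₙ = 0; need another test)


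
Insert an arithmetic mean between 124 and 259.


AM = (124 + 259)/2 = 383/2 = 191.5

AM = 191.5


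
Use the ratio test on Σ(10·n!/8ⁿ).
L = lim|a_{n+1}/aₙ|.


aₙ = 10·n!/8^n
a_{n+1}/aₙ = (n+1)!/8^(n+1) × 8^n/n!  (constant 10 cancels)
= (n+1)/8
L = lim(n→∞) (n+1)/8 = ∞
L > 1 → series DIVERGES

Diverges (ratio test: L = ∞ > 1)


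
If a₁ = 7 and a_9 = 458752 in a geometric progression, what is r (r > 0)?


r^(n-1) = aₙ/a₁
r^8 = 458752/7 = 65536
r = 65536^(1/8)
= ±4; taking r > 0 gives r = 4

r = 4


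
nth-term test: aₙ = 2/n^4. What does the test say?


lim(n→∞) 2/n^4 = 0
lim aₙ = 0 → nth-term test is INCONCLUSIVE
(Need other tests; this is actually a convergent p-series with p=4 > 1)

Inconclusive (lim aₙ = 0; need another test)


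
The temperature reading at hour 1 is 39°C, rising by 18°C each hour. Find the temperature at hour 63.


aₙ = a₁ + (n-1)d
= 39 + (63-1)×18
= 39 + 1116
= 1155

a_63 = 1155


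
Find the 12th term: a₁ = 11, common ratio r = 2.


aₙ = a₁·r^(n-1)
= 11×2^11
= 11×2048
= 22528

a_12 = 22528


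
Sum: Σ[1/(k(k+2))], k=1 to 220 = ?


1/(k(k+2)) = (1/2)·(1/k - 1/(k+2)) (partial fractions)
Telescoping: Σ = (1/2)·(1 + 1/2 - 1/221 - 1/222) = 36575/49062

Sum = 36575/49062


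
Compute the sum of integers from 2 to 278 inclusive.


Σₖ₌2^278 k = Σₖ₌₁^278 k − Σₖ₌₁^1 k
= 278·279/2 − 1·2/2
= 38781 − 1 = 38780

Σk = 38780


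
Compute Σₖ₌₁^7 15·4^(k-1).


Sₙ = 15×(4^7 - 1)/(4 - 1)
= 15×(16384 - 1)/3
= 15×16383/3
= 81915

S_7 = 81915


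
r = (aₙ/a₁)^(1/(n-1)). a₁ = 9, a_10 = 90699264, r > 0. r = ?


r^(n-1) = aₙ/a₁
r^9 = 90699264/9 = 10077696
r = 10077696^(1/9)
= 6

r = 6


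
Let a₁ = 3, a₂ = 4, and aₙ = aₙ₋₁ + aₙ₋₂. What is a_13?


Computing iteratively: 3, 4, 7, 11, 18, 29, 47, 76, 123, 199, 322, 521, ...
a_13 = 843

a_13 = 843


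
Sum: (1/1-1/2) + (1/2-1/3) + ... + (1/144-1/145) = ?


Telescoping: adjacent terms cancel.
= 1/1 - 1/145
= 1 - 1/145 = 144/145

Sum = 144/145


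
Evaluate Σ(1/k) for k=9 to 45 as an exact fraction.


Σₖ₌9^45 1/k = 1/9 + 1/10 + 1/11 + ... + 1/45
= 15797506267624526569/9419588158802421600
≈ 1.6771

Sum = 15797506267624526569/9419588158802421600 ≈ 1.6771


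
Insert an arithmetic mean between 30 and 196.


AM = (30 + 196)/2 = 226/2 = 113

AM = 113


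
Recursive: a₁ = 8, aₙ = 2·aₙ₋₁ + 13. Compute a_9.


Computing step by step:
a_1 = 8
a_2 = 29
a_3 = 71
a_4 = 155
a_5 = 323
a_6 = 659
a_7 = 1331
a_8 = 2675
a_9 = 5363


a_9 = 5363


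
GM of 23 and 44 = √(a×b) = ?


GM = √(23×44) = √1012 = 31.8119

GM = 31.8119


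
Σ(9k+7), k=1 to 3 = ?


Σ(9k+7) = 9·Σk + 7·n
= 9·6 + 7·3
= 54 + 21 = 75

Σ = 75


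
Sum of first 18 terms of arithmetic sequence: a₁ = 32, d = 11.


aₙ = 32 + (18-1)×11 = 219
Sₙ = n(a₁+aₙ)/2 = 18×(32+219)/2
= 18×251/2 = 2259

S_18 = 2259


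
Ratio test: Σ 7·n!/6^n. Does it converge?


aₙ = 7·n!/6^n
a_{n+1}/aₙ = (n+1)!/6^(n+1) × 6^n/n!  (constant 7 cancels)
= (n+1)/6
L = lim(n→∞) (n+1)/6 = ∞
L > 1 → series DIVERGES

Diverges (ratio test: L = ∞ > 1)


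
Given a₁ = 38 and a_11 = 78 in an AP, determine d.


d = (aₙ - a₁)/(n-1)
= (78 - 38)/(11-1)
= 40/10 = 4

d = 4


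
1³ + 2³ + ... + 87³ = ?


n(n+1)/2 = 87×88/2 = 3828
Σk³ = 3828² = 14653584

Σk³ = 14653584


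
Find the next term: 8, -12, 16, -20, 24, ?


Pattern: alternating sign, magnitude arithmetic (d=4)
Terms: 8, -12, 16, -20, 24
Next term = -28

Next term = -28


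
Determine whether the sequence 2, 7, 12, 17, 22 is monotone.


Differences: 5, 5, 5, 5
All differences > 0 → strictly INCREASING

Monotonically increasing


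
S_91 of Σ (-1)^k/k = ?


S = -1 + 1/2 - 1/3 + 1/4 - 1/5 + 1/6 - 1/7 + 1/8 ± ...
= -0.6986
(Full series converges to -ln(2) ≈ -0.6931)

S_91 = -0.6986


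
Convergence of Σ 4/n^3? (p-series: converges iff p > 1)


p-series test: Σ c/n^p converges if p > 1, diverges if p ≤ 1 (constant c > 0 doesn't affect convergence).
p = 3
3 > 1 → CONVERGES

Converges (p = 3 > 1)


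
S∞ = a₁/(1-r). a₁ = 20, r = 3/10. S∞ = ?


S∞ = a₁/(1-r) = 20/(1 - 3/10)
= 20/(7/10)
= 200/7

S∞ = 200/7


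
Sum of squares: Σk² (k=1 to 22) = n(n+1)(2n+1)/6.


n = 22
n(n+1)(2n+1)/6 = 22×23×45/6
= 22770/6 = 3795

Σk² = 3795


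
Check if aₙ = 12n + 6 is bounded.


aₙ = 12n + 6 → as n→∞, aₙ→∞
No finite upper bound exists
The sequence is UNBOUNDED

Unbounded (aₙ → ∞ as n → ∞)


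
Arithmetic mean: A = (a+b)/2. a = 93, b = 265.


AM = (93 + 265)/2 = 358/2 = 179

AM = 179


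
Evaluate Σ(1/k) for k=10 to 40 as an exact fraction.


Σₖ₌10^40 1/k = 1/10 + 1/11 + 1/12 + ... + 1/40
= 100584139194439/69388720221600
≈ 1.4496

Sum = 100584139194439/69388720221600 ≈ 1.4496


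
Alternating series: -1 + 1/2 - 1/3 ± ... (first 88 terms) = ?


S = -1 + 1/2 - 1/3 + 1/4 - 1/5 + 1/6 - 1/7 + 1/8 ± ...
= -0.6875
(Full series converges to -ln(2) ≈ -0.6931)

S_88 = -0.6875


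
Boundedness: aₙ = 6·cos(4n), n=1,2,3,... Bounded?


For all n, -1 ≤ cos(4n) ≤ 1, so -6 ≤ 6·cos(4n) ≤ 6
Lower bound: -6, Upper bound: 6
The sequence IS bounded

Bounded (-6 ≤ aₙ ≤ 6)


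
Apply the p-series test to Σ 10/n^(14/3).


p-series test: Σ c/n^p converges if p > 1, diverges if p ≤ 1 (constant c > 0 doesn't affect convergence).
p = 14/3
14/3 > 1 → CONVERGES

Converges (p = 14/3 > 1)


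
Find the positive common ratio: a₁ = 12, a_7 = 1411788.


r^(n-1) = aₙ/a₁
r^6 = 1411788/12 = 117649
r = 117649^(1/6)
= ±7; taking r > 0 gives r = 7

r = 7


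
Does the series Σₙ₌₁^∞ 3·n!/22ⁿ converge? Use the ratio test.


aₙ = 3·n!/22^n
a_{n+1}/aₙ = (n+1)!/22^(n+1) × 22^n/n!  (constant 3 cancels)
= (n+1)/22
L = lim(n→∞) (n+1)/22 = ∞
L > 1 → series DIVERGES

Diverges (ratio test: L = ∞ > 1)


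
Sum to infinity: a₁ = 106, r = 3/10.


S∞ = a₁/(1-r) = 106/(1 - 3/10)
= 106/(7/10)
= 1060/7

S∞ = 1060/7


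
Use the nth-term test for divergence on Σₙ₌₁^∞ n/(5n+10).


lim(n→∞) n/(5n+10) = 1/5 = 1/5  (divide numerator and denominator by n)
lim aₙ = 1/5 ≠ 0 → series DIVERGES

Diverges (lim aₙ = 1/5 ≠ 0)


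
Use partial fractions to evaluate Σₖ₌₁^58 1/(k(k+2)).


1/(k(k+2)) = (1/2)·(1/k - 1/(k+2)) (partial fractions)
Telescoping: Σ = (1/2)·(1 + 1/2 - 1/59 - 1/60) = 5191/7080

Sum = 5191/7080


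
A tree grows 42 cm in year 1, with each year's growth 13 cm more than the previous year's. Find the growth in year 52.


aₙ = a₁ + (n-1)d
= 42 + (52-1)×13
= 42 + 663
= 705

a_52 = 705


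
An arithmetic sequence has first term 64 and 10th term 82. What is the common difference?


d = (aₙ - a₁)/(n-1)
= (82 - 64)/(10-1)
= 18/9 = 2

d = 2


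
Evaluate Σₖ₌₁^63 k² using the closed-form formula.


n = 63
n(n+1)(2n+1)/6 = 63×64×127/6
= 512064/6 = 85344

Σk² = 85344


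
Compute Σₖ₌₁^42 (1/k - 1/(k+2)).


Telescoping with gap 2: two head and two tail terms survive.
= (1 + 1/2) - (1/43 + 1/44)
= 3/2 - 1/43 - 1/44 = 2751/1892

Sum = 2751/1892


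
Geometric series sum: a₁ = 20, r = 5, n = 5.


Sₙ = 20×(5^5 - 1)/(5 - 1)
= 20×(3125 - 1)/4
= 20×3124/4
= 15620

S_5 = 15620


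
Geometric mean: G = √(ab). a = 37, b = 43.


GM = √(37×43) = √1591 = 39.8873

GM = 39.8873


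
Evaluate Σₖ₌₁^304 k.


n(n+1)/2 = 304×305/2 = 92720/2 = 46360

Σk = 46360


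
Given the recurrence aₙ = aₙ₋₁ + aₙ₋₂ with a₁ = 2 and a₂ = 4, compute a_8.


Computing iteratively: 2, 4, 6, 10, 16, 26, 42, 68
a_8 = 68

a_8 = 68


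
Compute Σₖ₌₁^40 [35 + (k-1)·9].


aₙ = 35 + (40-1)×9 = 386
Sₙ = n(a₁+aₙ)/2 = 40×(35+386)/2
= 40×421/2 = 8420

S_40 = 8420


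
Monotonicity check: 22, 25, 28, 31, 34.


Differences: 3, 3, 3, 3
All differences > 0 → strictly INCREASING

Monotonically increasing


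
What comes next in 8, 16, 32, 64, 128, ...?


Pattern: powers of 2: 2ⁿ
Terms: 8, 16, 32, 64, 128
Next term = 256

Next term = 256


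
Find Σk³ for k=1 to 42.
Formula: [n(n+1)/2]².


n(n+1)/2 = 42×43/2 = 903
Σk³ = 903² = 815409

Σk³ = 815409


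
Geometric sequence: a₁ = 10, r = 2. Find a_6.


aₙ = a₁·r^(n-1)
= 10×2^5
= 10×32
= 320

a_6 = 320


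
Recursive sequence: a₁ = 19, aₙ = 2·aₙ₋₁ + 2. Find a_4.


Computing step by step:
a_1 = 19
a_2 = 40
a_3 = 82
a_4 = 166


a_4 = 166


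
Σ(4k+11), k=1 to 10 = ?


Σ(4k+11) = 4·Σk + 11·n
= 4·55 + 11·10
= 220 + 110 = 330

Σ = 330


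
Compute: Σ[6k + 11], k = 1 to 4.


Σ(6k+11) = 6·Σk + 11·n
= 6·10 + 11·4
= 60 + 44 = 104

Σ = 104


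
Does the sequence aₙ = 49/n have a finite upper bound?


a₁ = 49, a₂ = 49/2, a₃ = 49/3, ...
0 < aₙ ≤ 49 for all n ≥ 1
Lower bound: 0, Upper bound: 49
The sequence IS bounded

Bounded (0 < aₙ ≤ 49)


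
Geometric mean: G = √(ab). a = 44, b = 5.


GM = √(44×5) = √220 = 14.8324

GM = 14.8324


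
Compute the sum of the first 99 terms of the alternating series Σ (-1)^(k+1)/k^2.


S = 1 - 1/4 + 1/9 - 1/16 + 1/25 - 1/36 + 1/49 - 1/64 ± ...
= 0.8225
(Full series converges to +π²/12 ≈ +0.8225)

S_99 = 0.8225


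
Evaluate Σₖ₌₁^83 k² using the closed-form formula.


n = 83
n(n+1)(2n+1)/6 = 83×84×167/6
= 1164324/6 = 194054

Σk² = 194054


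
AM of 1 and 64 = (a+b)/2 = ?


AM = (1 + 64)/2 = 65/2 = 32.5

AM = 32.5


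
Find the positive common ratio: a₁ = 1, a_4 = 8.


r^(n-1) = aₙ/a₁
r^3 = 8/1 = 8
r = 8^(1/3)
= 2

r = 2


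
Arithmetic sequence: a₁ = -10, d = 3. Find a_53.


aₙ = a₁ + (n-1)d
= -10 + (53-1)×3
= -10 + 156
= 146

a_53 = 146


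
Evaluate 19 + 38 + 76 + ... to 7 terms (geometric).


Sₙ = 19×(2^7 - 1)/(2 - 1)
= 19×(128 - 1)/1
= 19×127/1
= 2413

S_7 = 2413


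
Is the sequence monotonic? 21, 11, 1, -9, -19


Differences: -10, -10, -10, -10
All differences < 0 → strictly DECREASING

Monotonically decreasing


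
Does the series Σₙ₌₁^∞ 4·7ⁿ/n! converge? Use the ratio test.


aₙ = 4·7^n/n!
a_{n+1}/aₙ = 7^(n+1)/(n+1)! × n!/7^n  (constant 4 cancels)
= 7/(n+1)
L = lim(n→∞) 7/(n+1) = 0
L < 1 → series CONVERGES

Converges (ratio test: L = 0 < 1)


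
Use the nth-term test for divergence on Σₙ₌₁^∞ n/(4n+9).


lim(n→∞) n/(4n+9) = 1/4 = 1/4  (divide numerator and denominator by n)
lim aₙ = 1/4 ≠ 0 → series DIVERGES

Diverges (lim aₙ = 1/4 ≠ 0)


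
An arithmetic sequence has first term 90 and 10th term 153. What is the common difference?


d = (aₙ - a₁)/(n-1)
= (153 - 90)/(10-1)
= 63/9 = 7

d = 7


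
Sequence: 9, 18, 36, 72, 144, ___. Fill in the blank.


Pattern: geometric (r=2)
Terms: 9, 18, 36, 72, 144
Next term = 288

Next term = 288


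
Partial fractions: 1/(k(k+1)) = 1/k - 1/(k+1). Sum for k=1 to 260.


1/(k(k+1)) = 1/k - 1/(k+1) (partial fractions)
Telescoping: Σ = 1 - 1/261 = 260/261

Sum = 260/261


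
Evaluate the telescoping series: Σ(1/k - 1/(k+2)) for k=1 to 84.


Telescoping with gap 2: two head and two tail terms survive.
= (1 + 1/2) - (1/85 + 1/86)
= 3/2 - 1/85 - 1/86 = 5397/3655

Sum = 5397/3655


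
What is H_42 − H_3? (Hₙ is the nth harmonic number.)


Σₖ₌4^42 1/k = 1/4 + 1/5 + 1/6 + ... + 1/42
= 7093594186011419/2844937529085600
≈ 2.4934

Sum = 7093594186011419/2844937529085600 ≈ 2.4934


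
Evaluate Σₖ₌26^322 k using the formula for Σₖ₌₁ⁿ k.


Σₖ₌26^322 k = Σₖ₌₁^322 k − Σₖ₌₁^25 k
= 322·323/2 − 25·26/2
= 52003 − 325 = 51678

Σk = 51678


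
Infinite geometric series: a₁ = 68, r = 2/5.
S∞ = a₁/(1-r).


S∞ = a₁/(1-r) = 68/(1 - 2/5)
= 68/(3/5)
= 340/3

S∞ = 340/3


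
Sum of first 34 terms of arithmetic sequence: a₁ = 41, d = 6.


aₙ = 41 + (34-1)×6 = 239
Sₙ = n(a₁+aₙ)/2 = 34×(41+239)/2
= 34×280/2 = 4760

S_34 = 4760


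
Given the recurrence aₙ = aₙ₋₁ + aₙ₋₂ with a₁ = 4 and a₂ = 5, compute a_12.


Computing iteratively: 4, 5, 9, 14, 23, 37, 60, 97, 157, 254, 411, 665
a_12 = 665

a_12 = 665


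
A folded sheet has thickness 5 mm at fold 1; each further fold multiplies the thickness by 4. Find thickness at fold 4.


aₙ = a₁·r^(n-1)
= 5×4^3
= 5×64
= 320

a_4 = 320


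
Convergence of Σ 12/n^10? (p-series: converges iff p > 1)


p-series test: Σ c/n^p converges if p > 1, diverges if p ≤ 1 (constant c > 0 doesn't affect convergence).
p = 10
10 > 1 → CONVERGES

Converges (p = 10 > 1)


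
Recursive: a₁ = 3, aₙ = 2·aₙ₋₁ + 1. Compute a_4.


Computing step by step:
a_1 = 3
a_2 = 7
a_3 = 15
a_4 = 31


a_4 = 31


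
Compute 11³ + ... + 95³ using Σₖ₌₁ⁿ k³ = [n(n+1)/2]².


Σₖ₌11^95 k³ = [95·96/2]² − [10·11/2]²
= 20793600 − 3025 = 20790575

Σk³ = 20790575


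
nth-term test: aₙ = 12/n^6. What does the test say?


lim(n→∞) 12/n^6 = 0
lim aₙ = 0 → nth-term test is INCONCLUSIVE
(Need other tests; this is actually a convergent p-series with p=6 > 1)

Inconclusive (lim aₙ = 0; need another test)


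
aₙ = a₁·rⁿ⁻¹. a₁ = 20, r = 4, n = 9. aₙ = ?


aₙ = a₁·r^(n-1)
= 20×4^8
= 20×65536
= 1310720

a_9 = 1310720


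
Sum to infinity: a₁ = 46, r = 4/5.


S∞ = a₁/(1-r) = 46/(1 - 4/5)
= 46/(1/5)
= 230

S∞ = 230


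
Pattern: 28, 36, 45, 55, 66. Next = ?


Pattern: triangular numbers: n(n+1)/2
Terms: 28, 36, 45, 55, 66
Next term = 78

Next term = 78


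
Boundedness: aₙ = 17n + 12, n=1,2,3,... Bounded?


aₙ = 17n + 12 → as n→∞, aₙ→∞
No finite upper bound exists
The sequence is UNBOUNDED

Unbounded (aₙ → ∞ as n → ∞)


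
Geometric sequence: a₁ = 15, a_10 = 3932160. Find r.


r^(n-1) = aₙ/a₁
r^9 = 3932160/15 = 262144
r = 262144^(1/9)
= 4

r = 4


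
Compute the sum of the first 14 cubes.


n(n+1)/2 = 14×15/2 = 105
Σk³ = 105² = 11025

Σk³ = 11025


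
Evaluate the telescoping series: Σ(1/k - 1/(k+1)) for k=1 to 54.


Telescoping: adjacent terms cancel.
= 1/1 - 1/55
= 1 - 1/55 = 54/55

Sum = 54/55


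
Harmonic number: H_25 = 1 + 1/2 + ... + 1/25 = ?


H_25 = 1/1 + 1/2 + 1/3 + ... + 1/25
= 34052522467/8923714800
≈ 3.816

H_25 = 34052522467/8923714800 ≈ 3.816


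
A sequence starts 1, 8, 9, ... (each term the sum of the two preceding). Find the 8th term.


Computing iteratively: 1, 8, 9, 17, 26, 43, 69, 112
a_8 = 112

a_8 = 112


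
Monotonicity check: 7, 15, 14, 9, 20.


Differences: 8, -1, -5, 11
Difference at position 1 is +8 (> 0) but position 2 is -1 (< 0) — sequence both rises and falls
→ NOT monotonic

Not monotonic


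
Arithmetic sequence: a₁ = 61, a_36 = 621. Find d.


d = (aₙ - a₁)/(n-1)
= (621 - 61)/(36-1)
= 560/35 = 16

d = 16


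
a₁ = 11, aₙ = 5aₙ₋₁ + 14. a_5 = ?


Computing step by step:
a_1 = 11
a_2 = 69
a_3 = 359
a_4 = 1809
a_5 = 9059


a_5 = 9059


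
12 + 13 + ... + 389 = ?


Σₖ₌12^389 k = Σₖ₌₁^389 k − Σₖ₌₁^11 k
= 389·390/2 − 11·12/2
= 75855 − 66 = 75789

Σk = 75789


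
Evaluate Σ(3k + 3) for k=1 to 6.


Σ(3k+3) = 3·Σk + 3·n
= 3·21 + 3·6
= 63 + 18 = 81

Σ = 81


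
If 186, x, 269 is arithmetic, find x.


AM = (186 + 269)/2 = 455/2 = 227.5

AM = 227.5


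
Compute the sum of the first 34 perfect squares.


n = 34
n(n+1)(2n+1)/6 = 34×35×69/6
= 82110/6 = 13685

Σk² = 13685


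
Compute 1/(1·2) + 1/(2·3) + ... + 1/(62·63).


1/(k(k+1)) = 1/k - 1/(k+1) (partial fractions)
Telescoping: Σ = 1 - 1/63 = 62/63

Sum = 62/63


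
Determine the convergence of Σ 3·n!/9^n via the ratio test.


aₙ = 3·n!/9^n
a_{n+1}/aₙ = (n+1)!/9^(n+1) × 9^n/n!  (constant 3 cancels)
= (n+1)/9
L = lim(n→∞) (n+1)/9 = ∞
L > 1 → series DIVERGES

Diverges (ratio test: L = ∞ > 1)


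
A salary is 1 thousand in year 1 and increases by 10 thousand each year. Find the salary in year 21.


aₙ = a₁ + (n-1)d
= 1 + (21-1)×10
= 1 + 200
= 201

a_21 = 201


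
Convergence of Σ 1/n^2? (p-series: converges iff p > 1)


p-series test: Σ c/n^p converges if p > 1, diverges if p ≤ 1 (constant c > 0 doesn't affect convergence).
p = 2
2 > 1 → CONVERGES

Converges (p = 2 > 1)


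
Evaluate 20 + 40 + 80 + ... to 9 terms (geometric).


Sₙ = 20×(2^9 - 1)/(2 - 1)
= 20×(512 - 1)/1
= 20×511/1
= 10220

S_9 = 10220


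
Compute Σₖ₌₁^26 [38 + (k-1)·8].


aₙ = 38 + (26-1)×8 = 238
Sₙ = n(a₁+aₙ)/2 = 26×(38+238)/2
= 26×276/2 = 3588

S_26 = 3588


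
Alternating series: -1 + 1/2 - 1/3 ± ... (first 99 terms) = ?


S = -1 + 1/2 - 1/3 + 1/4 - 1/5 + 1/6 - 1/7 + 1/8 ± ...
= -0.6982
(Full series converges to -ln(2) ≈ -0.6931)

S_99 = -0.6982


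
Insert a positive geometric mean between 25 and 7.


GM = √(25×7) = √175 = 13.2288

GM = 13.2288


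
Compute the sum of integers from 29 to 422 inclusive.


Σₖ₌29^422 k = Σₖ₌₁^422 k − Σₖ₌₁^28 k
= 422·423/2 − 28·29/2
= 89253 − 406 = 88847

Σk = 88847


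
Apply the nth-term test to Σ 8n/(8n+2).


lim(n→∞) 8n/(8n+2) = 8/8 = 1  (divide numerator and denominator by n)
lim aₙ = 1 ≠ 0 → series DIVERGES

Diverges (lim aₙ = 1 ≠ 0)


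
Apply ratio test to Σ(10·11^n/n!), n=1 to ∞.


aₙ = 10·11^n/n!
a_{n+1}/aₙ = 11^(n+1)/(n+1)! × n!/11^n  (constant 10 cancels)
= 11/(n+1)
L = lim(n→∞) 11/(n+1) = 0
L < 1 → series CONVERGES

Converges (ratio test: L = 0 < 1)


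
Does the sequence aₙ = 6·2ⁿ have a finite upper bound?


aₙ = 6·2ⁿ → as n→∞, aₙ→∞ (since base 2 > 1)
No finite upper bound exists
The sequence is UNBOUNDED

Unbounded (aₙ → ∞ as n → ∞)


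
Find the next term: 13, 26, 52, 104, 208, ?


Pattern: geometric (r=2)
Terms: 13, 26, 52, 104, 208
Next term = 416

Next term = 416


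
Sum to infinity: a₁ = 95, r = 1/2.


S∞ = a₁/(1-r) = 95/(1 - 1/2)
= 95/(1/2)
= 190

S∞ = 190


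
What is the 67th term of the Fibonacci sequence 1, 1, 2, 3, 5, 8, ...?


Fibonacci sequence: 1, 1, 2, 3, 5, 8, 13, 21, 34, 55, 89, ...
F(67) = 44945570212853

F(67) = 44945570212853


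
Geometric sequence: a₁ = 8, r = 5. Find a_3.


aₙ = a₁·r^(n-1)
= 8×5^2
= 8×25
= 200

a_3 = 200


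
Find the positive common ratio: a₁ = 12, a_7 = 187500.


r^(n-1) = aₙ/a₁
r^6 = 187500/12 = 15625
r = 15625^(1/6)
= ±5; taking r > 0 gives r = 5

r = 5


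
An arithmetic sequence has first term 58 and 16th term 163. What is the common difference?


d = (aₙ - a₁)/(n-1)
= (163 - 58)/(16-1)
= 105/15 = 7

d = 7


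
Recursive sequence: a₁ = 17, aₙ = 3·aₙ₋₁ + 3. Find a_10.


Computing step by step:
a_1 = 17
a_2 = 54
a_3 = 165
a_4 = 498
a_5 = 1497
a_6 = 4494
a_7 = 13485
a_8 = 40458
a_9 = 121377
a_10 = 364134


a_10 = 364134


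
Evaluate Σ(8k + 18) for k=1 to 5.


Σ(8k+18) = 8·Σk + 18·n
= 8·15 + 18·5
= 120 + 90 = 210

Σ = 210


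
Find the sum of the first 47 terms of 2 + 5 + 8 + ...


aₙ = 2 + (47-1)×3 = 140
Sₙ = n(a₁+aₙ)/2 = 47×(2+140)/2
= 47×142/2 = 3337

S_47 = 3337


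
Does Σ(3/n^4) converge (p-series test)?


p-series test: Σ c/n^p converges if p > 1, diverges if p ≤ 1 (constant c > 0 doesn't affect convergence).
p = 4
4 > 1 → CONVERGES

Converges (p = 4 > 1)


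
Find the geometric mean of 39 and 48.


GM = √(39×48) = √1872 = 43.2666

GM = 43.2666


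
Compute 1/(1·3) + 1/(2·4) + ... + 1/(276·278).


1/(k(k+2)) = (1/2)·(1/k - 1/(k+2)) (partial fractions)
Telescoping: Σ = (1/2)·(1 + 1/2 - 1/277 - 1/278) = 57477/77006

Sum = 57477/77006


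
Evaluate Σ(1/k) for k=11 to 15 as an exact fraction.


Σₖ₌11^15 1/k = 1/11 + 1/12 + 1/13 + 1/14 + 1/15
= 7793/20020
≈ 0.3893

Sum = 7793/20020 ≈ 0.3893


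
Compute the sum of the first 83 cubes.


n(n+1)/2 = 83×84/2 = 3486
Σk³ = 3486² = 12152196

Σk³ = 12152196


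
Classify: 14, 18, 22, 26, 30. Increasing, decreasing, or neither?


Differences: 4, 4, 4, 4
All differences > 0 → strictly INCREASING

Monotonically increasing


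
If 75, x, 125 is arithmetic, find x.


AM = (75 + 125)/2 = 200/2 = 100

AM = 100


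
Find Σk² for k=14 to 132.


Σₖ₌14^132 k² = Σₖ₌₁^132 k² − Σₖ₌₁^13 k²
= 132·133·265/6 − 13·14·27/6
= 775390 − 819 = 774571

Σk² = 774571


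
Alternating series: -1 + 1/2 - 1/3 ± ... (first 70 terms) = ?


S = -1 + 1/2 - 1/3 + 1/4 - 1/5 + 1/6 - 1/7 + 1/8 ± ...
= -0.6861
(Full series converges to -ln(2) ≈ -0.6931)

S_70 = -0.6861


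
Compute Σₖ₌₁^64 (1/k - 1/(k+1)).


Telescoping: adjacent terms cancel.
= 1/1 - 1/65
= 1 - 1/65 = 64/65

Sum = 64/65


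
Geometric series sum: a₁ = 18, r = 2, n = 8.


Sₙ = 18×(2^8 - 1)/(2 - 1)
= 18×(256 - 1)/1
= 18×255/1
= 4590

S_8 = 4590


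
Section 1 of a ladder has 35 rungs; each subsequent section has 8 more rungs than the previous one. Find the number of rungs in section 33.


aₙ = a₁ + (n-1)d
= 35 + (33-1)×8
= 35 + 256
= 291

a_33 = 291


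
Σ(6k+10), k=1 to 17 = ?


Σ(6k+10) = 6·Σk + 10·n
= 6·153 + 10·17
= 918 + 170 = 1088

Σ = 1088


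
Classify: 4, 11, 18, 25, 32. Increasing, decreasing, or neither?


Differences: 7, 7, 7, 7
All differences > 0 → strictly INCREASING

Monotonically increasing


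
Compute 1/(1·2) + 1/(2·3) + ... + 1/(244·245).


1/(k(k+1)) = 1/k - 1/(k+1) (partial fractions)
Telescoping: Σ = 1 - 1/245 = 244/245

Sum = 244/245


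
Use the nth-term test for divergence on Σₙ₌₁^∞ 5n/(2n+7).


lim(n→∞) 5n/(2n+7) = 5/2 = 5/2  (divide numerator and denominator by n)
lim aₙ = 5/2 ≠ 0 → series DIVERGES

Diverges (lim aₙ = 5/2 ≠ 0)


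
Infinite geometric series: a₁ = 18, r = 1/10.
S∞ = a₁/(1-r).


S∞ = a₁/(1-r) = 18/(1 - 1/10)
= 18/(9/10)
= 20

S∞ = 20


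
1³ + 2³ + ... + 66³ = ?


n(n+1)/2 = 66×67/2 = 2211
Σk³ = 2211² = 4888521

Σk³ = 4888521


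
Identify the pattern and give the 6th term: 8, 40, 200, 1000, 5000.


Pattern: geometric (r=5)
Terms: 8, 40, 200, 1000, 5000
Next term = 25000

Next term = 25000


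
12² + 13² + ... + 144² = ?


Σₖ₌12^144 k² = Σₖ₌₁^144 k² − Σₖ₌₁^11 k²
= 144·145·289/6 − 11·12·23/6
= 1005720 − 506 = 1005214

Σk² = 1005214


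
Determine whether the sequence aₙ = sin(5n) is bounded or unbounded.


For all n, -1 ≤ sin(5n) ≤ 1, so -1 ≤ sin(5n) ≤ 1
Lower bound: -1, Upper bound: 1
The sequence IS bounded

Bounded (-1 ≤ aₙ ≤ 1)


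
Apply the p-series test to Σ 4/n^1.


p-series test: Σ c/n^p converges if p > 1, diverges if p ≤ 1 (constant c > 0 doesn't affect convergence).
p = 1
1 ≤ 1 → DIVERGES

Diverges (p = 1 ≤ 1)


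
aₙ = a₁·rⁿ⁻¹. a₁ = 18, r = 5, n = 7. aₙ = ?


aₙ = a₁·r^(n-1)
= 18×5^6
= 18×15625
= 281250

a_7 = 281250


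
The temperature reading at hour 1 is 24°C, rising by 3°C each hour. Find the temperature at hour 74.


aₙ = a₁ + (n-1)d
= 24 + (74-1)×3
= 24 + 219
= 243

a_74 = 243


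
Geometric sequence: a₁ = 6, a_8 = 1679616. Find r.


r^(n-1) = aₙ/a₁
r^7 = 1679616/6 = 279936
r = 279936^(1/7)
= 6

r = 6


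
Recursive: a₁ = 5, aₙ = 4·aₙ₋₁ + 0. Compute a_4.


Computing step by step:
a_1 = 5
a_2 = 20
a_3 = 80
a_4 = 320


a_4 = 320


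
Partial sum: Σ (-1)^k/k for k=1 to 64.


S = -1 + 1/2 - 1/3 + 1/4 - 1/5 + 1/6 - 1/7 + 1/8 ± ...
= -0.6854
(Full series converges to -ln(2) ≈ -0.6931)

S_64 = -0.6854


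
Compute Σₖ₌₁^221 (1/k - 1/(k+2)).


Telescoping with gap 2: two head and two tail terms survive.
= (1 + 1/2) - (1/222 + 1/223)
= 3/2 - 1/222 - 1/223 = 36907/24753

Sum = 36907/24753


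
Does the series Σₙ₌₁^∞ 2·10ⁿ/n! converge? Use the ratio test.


aₙ = 2·10^n/n!
a_{n+1}/aₙ = 10^(n+1)/(n+1)! × n!/10^n  (constant 2 cancels)
= 10/(n+1)
L = lim(n→∞) 10/(n+1) = 0
L < 1 → series CONVERGES

Converges (ratio test: L = 0 < 1)


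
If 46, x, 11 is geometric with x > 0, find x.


GM = √(46×11) = √506 = 22.4944

GM = 22.4944


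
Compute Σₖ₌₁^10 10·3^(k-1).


Sₙ = 10×(3^10 - 1)/(3 - 1)
= 10×(59049 - 1)/2
= 10×59048/2
= 295240

S_10 = 295240


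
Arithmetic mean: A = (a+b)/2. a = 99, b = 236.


AM = (99 + 236)/2 = 335/2 = 167.5

AM = 167.5


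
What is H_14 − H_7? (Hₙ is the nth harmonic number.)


Σₖ₌8^14 1/k = 1/8 + 1/9 + 1/10 + 1/11 + 1/12 + 1/13 + 1/14
= 237371/360360
≈ 0.6587

Sum = 237371/360360 ≈ 0.6587


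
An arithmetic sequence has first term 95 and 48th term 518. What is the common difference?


d = (aₙ - a₁)/(n-1)
= (518 - 95)/(48-1)
= 423/47 = 9

d = 9


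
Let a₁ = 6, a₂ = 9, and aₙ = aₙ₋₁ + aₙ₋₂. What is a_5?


Computing iteratively: 6, 9, 15, 24, 39
a_5 = 39

a_5 = 39


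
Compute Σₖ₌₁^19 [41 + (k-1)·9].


aₙ = 41 + (19-1)×9 = 203
Sₙ = n(a₁+aₙ)/2 = 19×(41+203)/2
= 19×244/2 = 2318

S_19 = 2318


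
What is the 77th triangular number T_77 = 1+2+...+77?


n(n+1)/2 = 77×78/2 = 6006/2 = 3003

Σk = 3003


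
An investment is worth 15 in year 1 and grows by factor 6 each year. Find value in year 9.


aₙ = a₁·r^(n-1)
= 15×6^8
= 15×1679616
= 25194240

a_9 = 25194240


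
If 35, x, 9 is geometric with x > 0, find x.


GM = √(35×9) = √315 = 17.7482

GM = 17.7482


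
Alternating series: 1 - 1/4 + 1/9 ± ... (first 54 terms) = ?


S = 1 - 1/4 + 1/9 - 1/16 + 1/25 - 1/36 + 1/49 - 1/64 ± ...
= 0.8223
(Full series converges to +π²/12 ≈ +0.8225)

S_54 = 0.8223


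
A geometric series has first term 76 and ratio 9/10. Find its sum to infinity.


S∞ = a₁/(1-r) = 76/(1 - 9/10)
= 76/(1/10)
= 760

S∞ = 760


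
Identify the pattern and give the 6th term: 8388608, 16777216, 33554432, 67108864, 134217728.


Pattern: powers of 2: 2ⁿ
Terms: 8388608, 16777216, 33554432, 67108864, 134217728
Next term = 268435456

Next term = 268435456


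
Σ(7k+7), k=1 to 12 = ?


Σ(7k+7) = 7·Σk + 7·n
= 7·78 + 7·12
= 546 + 84 = 630

Σ = 630


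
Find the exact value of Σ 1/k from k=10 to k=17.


Σₖ₌10^17 1/k = 1/10 + 1/11 + 1/12 + 1/13 + 1/14 + 1/15 + 1/16 + 1/17
= 166245/272272
≈ 0.6106

Sum = 166245/272272 ≈ 0.6106


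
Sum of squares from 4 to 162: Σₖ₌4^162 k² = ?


Σₖ₌4^162 k² = Σₖ₌₁^162 k² − Σₖ₌₁^3 k²
= 162·163·325/6 − 3·4·7/6
= 1430325 − 14 = 1430311

Σk² = 1430311


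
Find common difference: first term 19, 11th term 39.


d = (aₙ - a₁)/(n-1)
= (39 - 19)/(11-1)
= 20/10 = 2

d = 2


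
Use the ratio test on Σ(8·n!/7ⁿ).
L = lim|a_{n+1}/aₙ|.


aₙ = 8·n!/7^n
a_{n+1}/aₙ = (n+1)!/7^(n+1) × 7^n/n!  (constant 8 cancels)
= (n+1)/7
L = lim(n→∞) (n+1)/7 = ∞
L > 1 → series DIVERGES

Diverges (ratio test: L = ∞ > 1)


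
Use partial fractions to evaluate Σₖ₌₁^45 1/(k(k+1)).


1/(k(k+1)) = 1/k - 1/(k+1) (partial fractions)
Telescoping: Σ = 1 - 1/46 = 45/46

Sum = 45/46


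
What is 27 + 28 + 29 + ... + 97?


Σₖ₌27^97 k = Σₖ₌₁^97 k − Σₖ₌₁^26 k
= 97·98/2 − 26·27/2
= 4753 − 351 = 4402

Σk = 4402


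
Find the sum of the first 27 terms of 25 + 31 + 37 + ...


aₙ = 25 + (27-1)×6 = 181
Sₙ = n(a₁+aₙ)/2 = 27×(25+181)/2
= 27×206/2 = 2781

S_27 = 2781


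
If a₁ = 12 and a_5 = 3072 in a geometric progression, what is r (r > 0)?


r^(n-1) = aₙ/a₁
r^4 = 3072/12 = 256
r = 256^(1/4)
= ±4; taking r > 0 gives r = 4

r = 4


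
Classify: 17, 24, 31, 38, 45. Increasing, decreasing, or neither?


Differences: 7, 7, 7, 7
All differences > 0 → strictly INCREASING

Monotonically increasing


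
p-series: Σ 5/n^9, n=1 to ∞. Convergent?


p-series test: Σ c/n^p converges if p > 1, diverges if p ≤ 1 (constant c > 0 doesn't affect convergence).
p = 9
9 > 1 → CONVERGES

Converges (p = 9 > 1)


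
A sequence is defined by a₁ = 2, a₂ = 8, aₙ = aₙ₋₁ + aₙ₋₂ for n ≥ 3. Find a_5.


Computing iteratively: 2, 8, 10, 18, 28
a_5 = 28

a_5 = 28


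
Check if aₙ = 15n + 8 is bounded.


aₙ = 15n + 8 → as n→∞, aₙ→∞
No finite upper bound exists
The sequence is UNBOUNDED

Unbounded (aₙ → ∞ as n → ∞)


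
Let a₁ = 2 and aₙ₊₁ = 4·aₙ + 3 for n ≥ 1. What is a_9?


Computing step by step:
a_1 = 2
a_2 = 11
a_3 = 47
a_4 = 191
a_5 = 767
a_6 = 3071
a_7 = 12287
a_8 = 49151
a_9 = 196607


a_9 = 196607


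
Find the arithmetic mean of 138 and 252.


AM = (138 + 252)/2 = 390/2 = 195

AM = 195


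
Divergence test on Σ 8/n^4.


lim(n→∞) 8/n^4 = 0
lim aₙ = 0 → nth-term test is INCONCLUSIVE
(Need other tests; this is actually a convergent p-series with p=4 > 1)

Inconclusive (lim aₙ = 0; need another test)


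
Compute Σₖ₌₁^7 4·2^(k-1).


Sₙ = 4×(2^7 - 1)/(2 - 1)
= 4×(128 - 1)/1
= 4×127/1
= 508

S_7 = 508


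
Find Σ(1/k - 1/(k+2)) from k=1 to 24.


Telescoping with gap 2: two head and two tail terms survive.
= (1 + 1/2) - (1/25 + 1/26)
= 3/2 - 1/25 - 1/26 = 462/325

Sum = 462/325


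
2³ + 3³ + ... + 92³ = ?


Σₖ₌2^92 k³ = [92·93/2]² − [1·2/2]²
= 18301284 − 1 = 18301283

Σk³ = 18301283


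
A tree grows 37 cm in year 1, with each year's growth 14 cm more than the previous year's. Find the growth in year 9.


aₙ = a₁ + (n-1)d
= 37 + (9-1)×14
= 37 + 112
= 149

a_9 = 149


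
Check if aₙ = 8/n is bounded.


a₁ = 8, a₂ = 8/2, a₃ = 8/3, ...
0 < aₙ ≤ 8 for all n ≥ 1
Lower bound: 0, Upper bound: 8
The sequence IS bounded

Bounded (0 < aₙ ≤ 8)


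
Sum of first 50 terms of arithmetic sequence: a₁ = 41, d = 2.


aₙ = 41 + (50-1)×2 = 139
Sₙ = n(a₁+aₙ)/2 = 50×(41+139)/2
= 50×180/2 = 4500

S_50 = 4500


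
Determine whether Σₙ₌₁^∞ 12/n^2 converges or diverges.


p-series test: Σ c/n^p converges if p > 1, diverges if p ≤ 1 (constant c > 0 doesn't affect convergence).
p = 2
2 > 1 → CONVERGES

Converges (p = 2 > 1)


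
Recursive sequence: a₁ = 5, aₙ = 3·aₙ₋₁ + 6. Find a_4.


Computing step by step:
a_1 = 5
a_2 = 21
a_3 = 69
a_4 = 213


a_4 = 213


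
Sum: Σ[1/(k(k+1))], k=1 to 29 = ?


1/(k(k+1)) = 1/k - 1/(k+1) (partial fractions)
Telescoping: Σ = 1 - 1/30 = 29/30

Sum = 29/30


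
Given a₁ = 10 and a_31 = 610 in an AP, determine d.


d = (aₙ - a₁)/(n-1)
= (610 - 10)/(31-1)
= 600/30 = 20

d = 20


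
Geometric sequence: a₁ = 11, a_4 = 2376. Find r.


r^(n-1) = aₙ/a₁
r^3 = 2376/11 = 216
r = 216^(1/3)
= 6

r = 6


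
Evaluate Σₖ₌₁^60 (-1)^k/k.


S = -1 + 1/2 - 1/3 + 1/4 - 1/5 + 1/6 - 1/7 + 1/8 ± ...
= -0.6849
(Full series converges to -ln(2) ≈ -0.6931)

S_60 = -0.6849


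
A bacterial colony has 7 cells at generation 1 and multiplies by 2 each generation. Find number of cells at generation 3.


aₙ = a₁·r^(n-1)
= 7×2^2
= 7×4
= 28

a_3 = 28


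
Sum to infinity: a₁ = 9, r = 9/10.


S∞ = a₁/(1-r) = 9/(1 - 9/10)
= 9/(1/10)
= 90

S∞ = 90


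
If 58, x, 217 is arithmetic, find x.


AM = (58 + 217)/2 = 275/2 = 137.5

AM = 137.5


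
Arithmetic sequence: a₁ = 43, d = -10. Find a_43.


aₙ = a₁ + (n-1)d
= 43 + (43-1)×-10
= 43 - 420
= -377

a_43 = -377


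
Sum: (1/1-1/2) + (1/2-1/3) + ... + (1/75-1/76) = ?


Telescoping: adjacent terms cancel.
= 1/1 - 1/76
= 1 - 1/76 = 75/76

Sum = 75/76


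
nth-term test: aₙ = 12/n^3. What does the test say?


lim(n→∞) 12/n^3 = 0
lim aₙ = 0 → nth-term test is INCONCLUSIVE
(Need other tests; this is actually a convergent p-series with p=3 > 1)

Inconclusive (lim aₙ = 0; need another test)


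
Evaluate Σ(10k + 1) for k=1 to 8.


Σ(10k+1) = 10·Σk + 1·n
= 10·36 + 1·8
= 360 + 8 = 368

Σ = 368


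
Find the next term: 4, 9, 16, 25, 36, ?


Pattern: perfect squares: n²
Terms: 4, 9, 16, 25, 36
Next term = 49

Next term = 49


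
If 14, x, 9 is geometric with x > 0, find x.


GM = √(14×9) = √126 = 11.225

GM = 11.225


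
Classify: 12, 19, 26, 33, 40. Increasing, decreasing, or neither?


Differences: 7, 7, 7, 7
All differences > 0 → strictly INCREASING

Monotonically increasing


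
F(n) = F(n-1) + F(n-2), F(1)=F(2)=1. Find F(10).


Fibonacci sequence: 1, 1, 2, 3, 5, 8, 13, 21, 34, 55
F(10) = 55

F(10) = 55


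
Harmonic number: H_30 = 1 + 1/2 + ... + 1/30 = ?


H_30 = 1/1 + 1/2 + 1/3 + ... + 1/30
= 9304682830147/2329089562800
≈ 3.995

H_30 = 9304682830147/2329089562800 ≈ 3.995


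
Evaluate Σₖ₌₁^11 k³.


n(n+1)/2 = 11×12/2 = 66
Σk³ = 66² = 4356

Σk³ = 4356


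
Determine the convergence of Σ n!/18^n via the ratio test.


aₙ = n!/18^n
a_{n+1}/aₙ = (n+1)!/18^(n+1) × 18^n/n!
= (n+1)/18
L = lim(n→∞) (n+1)/18 = ∞
L > 1 → series DIVERGES

Diverges (ratio test: L = ∞ > 1)


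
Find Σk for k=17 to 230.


Σₖ₌17^230 k = Σₖ₌₁^230 k − Σₖ₌₁^16 k
= 230·231/2 − 16·17/2
= 26565 − 136 = 26429

Σk = 26429


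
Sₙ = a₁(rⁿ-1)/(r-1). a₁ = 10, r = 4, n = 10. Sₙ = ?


Sₙ = 10×(4^10 - 1)/(4 - 1)
= 10×(1048576 - 1)/3
= 10×1048575/3
= 3495250

S_10 = 3495250


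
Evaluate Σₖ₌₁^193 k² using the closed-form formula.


n = 193
n(n+1)(2n+1)/6 = 193×194×387/6
= 14490054/6 = 2415009

Σk² = 2415009


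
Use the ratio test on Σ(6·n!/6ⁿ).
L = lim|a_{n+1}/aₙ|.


aₙ = 6·n!/6^n
a_{n+1}/aₙ = (n+1)!/6^(n+1) × 6^n/n!  (constant 6 cancels)
= (n+1)/6
L = lim(n→∞) (n+1)/6 = ∞
L > 1 → series DIVERGES

Diverges (ratio test: L = ∞ > 1)


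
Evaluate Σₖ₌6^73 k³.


Σₖ₌6^73 k³ = [73·74/2]² − [5·6/2]²
= 7295401 − 225 = 7295176

Σk³ = 7295176
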